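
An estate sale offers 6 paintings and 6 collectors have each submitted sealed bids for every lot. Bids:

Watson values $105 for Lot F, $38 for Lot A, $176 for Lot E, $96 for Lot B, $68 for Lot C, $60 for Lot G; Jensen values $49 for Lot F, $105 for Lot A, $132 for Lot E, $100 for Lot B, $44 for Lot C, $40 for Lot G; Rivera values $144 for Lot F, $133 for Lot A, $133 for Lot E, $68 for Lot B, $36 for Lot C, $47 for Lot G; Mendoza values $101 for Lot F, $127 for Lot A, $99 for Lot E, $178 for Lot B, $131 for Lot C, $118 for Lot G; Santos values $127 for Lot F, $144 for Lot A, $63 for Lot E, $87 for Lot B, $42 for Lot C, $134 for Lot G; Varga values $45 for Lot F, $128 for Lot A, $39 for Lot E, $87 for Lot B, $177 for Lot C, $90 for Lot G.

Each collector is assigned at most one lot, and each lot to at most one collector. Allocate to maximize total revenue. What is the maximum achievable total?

This is a one-to-one assignment (maximum-weight bipartite matching).
Optimal: Watson→Lot E ($176), Jensen→Lot A ($105), Rivera→Lot F ($144), Mendoza→Lot B ($178), Santos→Lot G ($134), Varga→Lot C ($177) — total 176+105+144+178+134+177 = $914.
Max-entry greedy (repeatedly take the single best remaining cell) gives $859, worse by 55.
No other one-to-one assignment exceeds $914.

Maximum total: $914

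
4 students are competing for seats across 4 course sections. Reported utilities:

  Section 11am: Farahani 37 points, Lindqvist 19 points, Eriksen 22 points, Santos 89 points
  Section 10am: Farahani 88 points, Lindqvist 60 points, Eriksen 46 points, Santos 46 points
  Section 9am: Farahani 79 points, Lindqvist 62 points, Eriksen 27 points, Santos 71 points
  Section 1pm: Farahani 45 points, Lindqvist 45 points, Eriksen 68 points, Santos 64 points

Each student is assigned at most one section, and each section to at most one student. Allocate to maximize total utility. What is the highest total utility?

Max total: 307 points

Treat this as an assignment problem: match each student to one section.
Optimal: Farahani→Section 10am (88 points), Lindqvist→Section 9am (62 points), Eriksen→Section 1pm (68 points), Santos→Section 11am (89 points) — total 88+62+68+89 = 307 points.
Next-best assignment: Farahani→Section 9am, Lindqvist→Section 10am, Eriksen→Section 1pm, Santos→Section 11am = 296 points.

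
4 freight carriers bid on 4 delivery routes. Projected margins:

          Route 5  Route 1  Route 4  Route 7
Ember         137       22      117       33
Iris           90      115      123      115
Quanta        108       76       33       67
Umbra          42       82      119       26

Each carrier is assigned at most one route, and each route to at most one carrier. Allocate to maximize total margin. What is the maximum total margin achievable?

Optimal: Ember→Route 5 ($137k), Iris→Route 7 ($115k), Quanta→Route 1 ($76k), Umbra→Route 4 ($119k) — total 137+115+76+119 = $447k.
Max-entry greedy (repeatedly take the single best remaining cell) gives $409k, worse by 38.
Checked against all permutations: $447k is optimal.

Maximum total: $447k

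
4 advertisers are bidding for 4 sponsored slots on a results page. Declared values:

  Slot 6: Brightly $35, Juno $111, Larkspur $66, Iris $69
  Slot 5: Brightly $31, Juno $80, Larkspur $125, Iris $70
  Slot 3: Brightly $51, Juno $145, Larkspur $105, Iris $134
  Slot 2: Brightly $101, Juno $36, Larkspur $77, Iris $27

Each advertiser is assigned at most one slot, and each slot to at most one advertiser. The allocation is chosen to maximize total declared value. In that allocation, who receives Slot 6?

This is the linear assignment problem.
Optimal: Brightly→Slot 2 ($101), Juno→Slot 6 ($111), Larkspur→Slot 5 ($125), Iris→Slot 3 ($134) — total 101+111+125+134 = $471.
Row-greedy (each advertiser in turn takes its best remaining slot) gives $440, worse by 31.
Swapping Juno↔Larkspur (Juno→Slot 5 $80, Larkspur→Slot 6 $66) loses 90.
Juno's own top slot is Slot 3 ($145), but forcing Juno→Slot 3 and reassigning the rest optimally gives only $440 — worse by 31.

Juno receives Slot 6.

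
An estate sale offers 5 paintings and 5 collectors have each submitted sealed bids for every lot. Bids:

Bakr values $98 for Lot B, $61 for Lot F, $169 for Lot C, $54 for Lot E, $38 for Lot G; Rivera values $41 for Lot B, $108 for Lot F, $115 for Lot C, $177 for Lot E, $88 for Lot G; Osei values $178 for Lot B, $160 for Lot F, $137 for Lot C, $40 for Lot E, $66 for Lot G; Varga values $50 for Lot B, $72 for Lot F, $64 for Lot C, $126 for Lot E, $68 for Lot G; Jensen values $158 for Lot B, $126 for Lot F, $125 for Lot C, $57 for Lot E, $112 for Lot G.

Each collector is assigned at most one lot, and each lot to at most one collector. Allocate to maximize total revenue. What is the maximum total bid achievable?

Treat this as an assignment problem: match each collector to one lot.
Optimal: Bakr→Lot C ($169), Rivera→Lot E ($177), Osei→Lot F ($160), Varga→Lot G ($68), Jensen→Lot B ($158) — total 169+177+160+68+158 = $732.
Column-greedy (each lot in turn goes to its best remaining collector) gives $718, worse by 14.
Swapping Osei↔Rivera (Osei→Lot E $40, Rivera→Lot F $108) loses 189.
Every other assignment is strictly worse.

Maximum total: $732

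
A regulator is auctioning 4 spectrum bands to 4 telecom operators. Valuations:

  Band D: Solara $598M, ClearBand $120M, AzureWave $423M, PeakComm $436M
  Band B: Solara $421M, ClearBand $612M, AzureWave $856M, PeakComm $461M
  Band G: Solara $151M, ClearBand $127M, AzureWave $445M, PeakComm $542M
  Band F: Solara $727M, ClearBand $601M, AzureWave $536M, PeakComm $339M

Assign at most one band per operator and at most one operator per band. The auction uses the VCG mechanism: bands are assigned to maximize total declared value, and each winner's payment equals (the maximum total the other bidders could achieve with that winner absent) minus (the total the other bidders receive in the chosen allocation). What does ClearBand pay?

ClearBand pays $129M.

Efficient allocation: Solara→Band D ($598M), ClearBand→Band F ($601M), AzureWave→Band B ($856M), PeakComm→Band G ($542M); total welfare W = $2597M.
ClearBand receives Band F at value $601M, so the others get W − 601 = $1996M.
Without ClearBand: best allocation of the remaining 3 bidders over all 4 bands is Solara→Band F ($727M), AzureWave→Band B ($856M), PeakComm→Band G ($542M), total $2125M.
VCG payment = (others' best without ClearBand) − (others' welfare with ClearBand) = 2125 − 1996 = $129M.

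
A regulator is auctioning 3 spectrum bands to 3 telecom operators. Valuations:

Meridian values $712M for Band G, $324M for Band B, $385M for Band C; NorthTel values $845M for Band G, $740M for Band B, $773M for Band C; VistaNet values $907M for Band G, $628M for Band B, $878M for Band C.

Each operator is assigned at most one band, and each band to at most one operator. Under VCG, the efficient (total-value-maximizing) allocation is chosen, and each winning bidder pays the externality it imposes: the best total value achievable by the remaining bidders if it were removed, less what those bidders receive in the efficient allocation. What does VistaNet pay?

VistaNet pays $33M.

Efficient allocation: Meridian→Band G ($712M), NorthTel→Band B ($740M), VistaNet→Band C ($878M); total welfare W = $2330M.
VistaNet receives Band C at value $878M, so the others get W − 878 = $1452M.
Without VistaNet: best allocation of the remaining 2 bidders over all 3 bands is Meridian→Band G ($712M), NorthTel→Band C ($773M), total $1485M.
VCG payment = (others' best without VistaNet) − (others' welfare with VistaNet) = 1485 − 1452 = $33M.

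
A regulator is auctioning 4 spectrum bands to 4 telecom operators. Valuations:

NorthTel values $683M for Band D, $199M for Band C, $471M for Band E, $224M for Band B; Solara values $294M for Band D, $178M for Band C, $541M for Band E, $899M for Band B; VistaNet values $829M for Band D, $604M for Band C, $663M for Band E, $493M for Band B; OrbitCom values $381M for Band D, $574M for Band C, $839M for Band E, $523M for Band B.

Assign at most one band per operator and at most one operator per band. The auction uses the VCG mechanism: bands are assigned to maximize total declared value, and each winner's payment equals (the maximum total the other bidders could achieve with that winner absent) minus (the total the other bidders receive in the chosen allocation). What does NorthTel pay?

NorthTel pays $225M.

Efficient allocation: NorthTel→Band D ($683M), Solara→Band B ($899M), VistaNet→Band C ($604M), OrbitCom→Band E ($839M); total welfare W = $3025M.
NorthTel receives Band D at value $683M, so the others get W − 683 = $2342M.
Without NorthTel: best allocation of the remaining 3 bidders over all 4 bands is Solara→Band B ($899M), VistaNet→Band D ($829M), OrbitCom→Band E ($839M), total $2567M.
VCG payment = (others' best without NorthTel) − (others' welfare with NorthTel) = 2567 − 2342 = $225M.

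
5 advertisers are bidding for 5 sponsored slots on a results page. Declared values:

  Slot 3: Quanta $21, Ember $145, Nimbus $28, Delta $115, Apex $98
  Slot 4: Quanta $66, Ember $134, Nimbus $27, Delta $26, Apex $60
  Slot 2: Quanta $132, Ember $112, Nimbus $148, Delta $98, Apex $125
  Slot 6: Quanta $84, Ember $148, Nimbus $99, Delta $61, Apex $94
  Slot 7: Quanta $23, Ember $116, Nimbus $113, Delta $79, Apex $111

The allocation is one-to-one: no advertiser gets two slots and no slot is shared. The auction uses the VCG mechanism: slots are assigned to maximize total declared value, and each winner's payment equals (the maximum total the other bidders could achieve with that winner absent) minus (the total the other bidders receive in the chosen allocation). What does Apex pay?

Apex pays $27.

Efficient allocation: Quanta→Slot 6 ($84), Ember→Slot 4 ($134), Nimbus→Slot 2 ($148), Delta→Slot 3 ($115), Apex→Slot 7 ($111); total welfare W = $592.
Apex receives Slot 7 at value $111, so the others get W − 111 = $481.
Without Apex: best allocation of the remaining 4 bidders over all 5 slots is Quanta→Slot 2 ($132), Ember→Slot 6 ($148), Nimbus→Slot 7 ($113), Delta→Slot 3 ($115), total $508.
VCG payment = (others' best without Apex) − (others' welfare with Apex) = 508 − 481 = $27.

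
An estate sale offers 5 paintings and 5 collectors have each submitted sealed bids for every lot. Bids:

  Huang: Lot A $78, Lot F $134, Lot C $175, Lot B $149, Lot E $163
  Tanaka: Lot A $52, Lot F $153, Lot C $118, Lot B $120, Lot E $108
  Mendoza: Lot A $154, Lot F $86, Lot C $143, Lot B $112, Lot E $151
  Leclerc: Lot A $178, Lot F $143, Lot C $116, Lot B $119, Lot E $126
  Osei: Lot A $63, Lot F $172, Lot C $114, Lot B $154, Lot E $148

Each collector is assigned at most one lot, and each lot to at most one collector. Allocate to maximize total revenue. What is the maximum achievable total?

Max total: $811

Optimal: Huang→Lot C ($175), Tanaka→Lot F ($153), Mendoza→Lot E ($151), Leclerc→Lot A ($178), Osei→Lot B ($154) — total 175+153+151+178+154 = $811.
Row-greedy (each collector in turn takes its best remaining lot) gives $762, worse by 49.
Swapping Osei↔Leclerc (Osei→Lot A $63, Leclerc→Lot B $119) loses 150.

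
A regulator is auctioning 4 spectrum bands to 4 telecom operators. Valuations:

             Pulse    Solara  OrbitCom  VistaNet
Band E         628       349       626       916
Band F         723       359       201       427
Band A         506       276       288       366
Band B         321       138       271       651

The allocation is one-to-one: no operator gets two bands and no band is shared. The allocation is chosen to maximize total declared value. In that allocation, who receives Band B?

VistaNet receives Band B.

Treat this as an assignment problem: match each operator to one band.
Optimal: Pulse→Band F ($723M), Solara→Band A ($276M), OrbitCom→Band E ($626M), VistaNet→Band B ($651M) — total 723+276+626+651 = $2276M.
Max-entry greedy (repeatedly take the single best remaining cell) gives $2065M, worse by 211.
Next-best assignment: Pulse→Band F, Solara→Band A, OrbitCom→Band B, VistaNet→Band E = $2186M.
Swapping Pulse↔VistaNet (Pulse→Band B $321M, VistaNet→Band F $427M) loses 626.
VistaNet's own top band is Band E ($916M), but forcing VistaNet→Band E and reassigning the rest optimally gives only $2186M — worse by 90.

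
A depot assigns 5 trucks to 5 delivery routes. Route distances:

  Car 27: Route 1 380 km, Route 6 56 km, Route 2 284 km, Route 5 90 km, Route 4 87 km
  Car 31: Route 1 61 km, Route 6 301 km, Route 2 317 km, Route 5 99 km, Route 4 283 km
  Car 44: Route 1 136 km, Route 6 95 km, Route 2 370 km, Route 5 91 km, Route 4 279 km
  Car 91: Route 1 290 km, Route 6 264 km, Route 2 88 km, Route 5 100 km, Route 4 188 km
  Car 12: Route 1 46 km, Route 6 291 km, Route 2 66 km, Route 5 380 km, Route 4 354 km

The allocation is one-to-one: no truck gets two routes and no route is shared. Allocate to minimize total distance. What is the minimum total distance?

Optimal: Car 27→Route 4 (87 km), Car 31→Route 1 (61 km), Car 44→Route 6 (95 km), Car 91→Route 5 (100 km), Car 12→Route 2 (66 km) — total 87+61+95+100+66 = 409 km.
Min-entry greedy (repeatedly take the single cheapest remaining cell) gives 564 km, worse by 155.
Swapping Car 91↔Car 44 (Car 91→Route 6 264 km, Car 44→Route 5 91 km) adds 160.

Minimum total: 409 km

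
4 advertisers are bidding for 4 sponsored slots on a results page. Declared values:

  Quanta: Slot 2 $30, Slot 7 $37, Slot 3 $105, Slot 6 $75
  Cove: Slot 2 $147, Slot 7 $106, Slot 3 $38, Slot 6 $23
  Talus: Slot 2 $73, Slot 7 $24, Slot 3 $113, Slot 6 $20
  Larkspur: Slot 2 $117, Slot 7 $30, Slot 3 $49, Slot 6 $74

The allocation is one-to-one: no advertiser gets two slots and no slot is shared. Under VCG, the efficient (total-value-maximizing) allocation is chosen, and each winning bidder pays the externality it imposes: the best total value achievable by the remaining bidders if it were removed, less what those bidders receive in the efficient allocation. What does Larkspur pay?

Efficient allocation: Quanta→Slot 6 ($75), Cove→Slot 7 ($106), Talus→Slot 3 ($113), Larkspur→Slot 2 ($117); total welfare W = $411.
Larkspur receives Slot 2 at value $117, so the others get W − 117 = $294.
Without Larkspur: best allocation of the remaining 3 bidders over all 4 slots is Quanta→Slot 6 ($75), Cove→Slot 2 ($147), Talus→Slot 3 ($113), total $335.
VCG payment = (others' best without Larkspur) − (others' welfare with Larkspur) = 335 − 294 = $41.

Larkspur pays $41.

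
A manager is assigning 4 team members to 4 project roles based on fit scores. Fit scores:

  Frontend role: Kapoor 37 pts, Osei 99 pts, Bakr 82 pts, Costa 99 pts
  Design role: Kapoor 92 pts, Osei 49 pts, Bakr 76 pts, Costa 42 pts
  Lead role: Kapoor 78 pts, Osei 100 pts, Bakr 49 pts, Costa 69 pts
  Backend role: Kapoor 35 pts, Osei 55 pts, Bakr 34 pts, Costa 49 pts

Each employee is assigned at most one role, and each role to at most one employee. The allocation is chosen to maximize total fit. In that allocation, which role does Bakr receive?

Bakr receives Backend role.

This is a one-to-one assignment (maximum-weight bipartite matching).
Optimal: Kapoor→Design role (92 pts), Osei→Lead role (100 pts), Bakr→Backend role (34 pts), Costa→Frontend role (99 pts) — total 92+100+34+99 = 325 pts.
Row-greedy (each employee in turn takes its best remaining role) gives 323 pts, worse by 2.
Bakr's own top role is Frontend role (82 pts), but forcing Bakr→Frontend role and reassigning the rest optimally gives only 323 pts — worse by 2.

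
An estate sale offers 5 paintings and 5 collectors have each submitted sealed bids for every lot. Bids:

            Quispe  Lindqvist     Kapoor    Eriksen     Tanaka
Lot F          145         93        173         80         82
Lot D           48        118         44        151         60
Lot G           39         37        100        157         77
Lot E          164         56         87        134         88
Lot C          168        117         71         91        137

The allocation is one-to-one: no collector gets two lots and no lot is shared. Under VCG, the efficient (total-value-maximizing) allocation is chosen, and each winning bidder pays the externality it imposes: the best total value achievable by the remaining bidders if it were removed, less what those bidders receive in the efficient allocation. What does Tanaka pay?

Tanaka pays $4.

Efficient allocation: Quispe→Lot E ($164), Lindqvist→Lot D ($118), Kapoor→Lot F ($173), Eriksen→Lot G ($157), Tanaka→Lot C ($137); total welfare W = $749.
Tanaka receives Lot C at value $137, so the others get W − 137 = $612.
Without Tanaka: best allocation of the remaining 4 bidders over all 5 lots is Quispe→Lot C ($168), Lindqvist→Lot D ($118), Kapoor→Lot F ($173), Eriksen→Lot G ($157), total $616.
VCG payment = (others' best without Tanaka) − (others' welfare with Tanaka) = 616 − 612 = $4.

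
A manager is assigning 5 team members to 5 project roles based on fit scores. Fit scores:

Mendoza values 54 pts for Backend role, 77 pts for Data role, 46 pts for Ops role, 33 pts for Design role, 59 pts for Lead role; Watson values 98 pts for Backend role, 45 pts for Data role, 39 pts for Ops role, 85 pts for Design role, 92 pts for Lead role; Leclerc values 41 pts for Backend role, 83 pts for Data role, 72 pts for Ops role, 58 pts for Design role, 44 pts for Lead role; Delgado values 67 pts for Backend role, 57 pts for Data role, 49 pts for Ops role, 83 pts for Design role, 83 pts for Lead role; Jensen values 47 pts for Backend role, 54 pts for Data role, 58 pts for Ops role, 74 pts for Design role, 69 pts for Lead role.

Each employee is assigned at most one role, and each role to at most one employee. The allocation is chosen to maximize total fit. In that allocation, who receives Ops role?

Leclerc receives Ops role.

This is a one-to-one assignment (maximum-weight bipartite matching).
Optimal: Mendoza→Data role (77 pts), Watson→Backend role (98 pts), Leclerc→Ops role (72 pts), Delgado→Lead role (83 pts), Jensen→Design role (74 pts) — total 77+98+72+83+74 = 404 pts.
Column-greedy (each role in turn goes to its best remaining employee) gives 381 pts, worse by 23.
Swapping Mendoza↔Leclerc (Mendoza→Ops role 46 pts, Leclerc→Data role 83 pts) loses 20.
No other one-to-one assignment exceeds 404 pts.
Leclerc's own top role is Data role (83 pts), but forcing Leclerc→Data role and reassigning the rest optimally gives only 384 pts — worse by 20.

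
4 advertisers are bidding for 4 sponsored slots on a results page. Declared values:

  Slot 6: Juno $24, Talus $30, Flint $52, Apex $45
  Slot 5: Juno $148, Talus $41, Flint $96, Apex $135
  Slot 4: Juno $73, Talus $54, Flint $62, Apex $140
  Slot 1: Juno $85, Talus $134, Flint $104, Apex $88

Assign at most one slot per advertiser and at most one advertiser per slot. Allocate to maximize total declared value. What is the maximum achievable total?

Maximum total: $474

Optimal: Juno→Slot 5 ($148), Talus→Slot 1 ($134), Flint→Slot 6 ($52), Apex→Slot 4 ($140) — total 148+134+52+140 = $474.
Swapping Flint↔Apex (Flint→Slot 4 $62, Apex→Slot 6 $45) loses 85.
No other one-to-one assignment exceeds $474.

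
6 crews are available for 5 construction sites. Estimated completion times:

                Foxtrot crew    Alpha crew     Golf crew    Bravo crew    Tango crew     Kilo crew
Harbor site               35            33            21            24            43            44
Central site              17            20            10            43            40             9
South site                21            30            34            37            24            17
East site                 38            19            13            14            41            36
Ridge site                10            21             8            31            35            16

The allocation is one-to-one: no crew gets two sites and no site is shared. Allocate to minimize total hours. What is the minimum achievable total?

Minimum total: 78 hours

This is a one-to-one assignment (minimum-cost bipartite matching).
Optimal: Golf crew→Harbor site (21 hours), Kilo crew→Central site (9 hours), Tango crew→South site (24 hours), Bravo crew→East site (14 hours), Foxtrot crew→Ridge site (10 hours) — total 21+9+24+14+10 = 78 hours.
Row-greedy (each crew in turn takes its cheapest remaining site) gives 87 hours, worse by 9.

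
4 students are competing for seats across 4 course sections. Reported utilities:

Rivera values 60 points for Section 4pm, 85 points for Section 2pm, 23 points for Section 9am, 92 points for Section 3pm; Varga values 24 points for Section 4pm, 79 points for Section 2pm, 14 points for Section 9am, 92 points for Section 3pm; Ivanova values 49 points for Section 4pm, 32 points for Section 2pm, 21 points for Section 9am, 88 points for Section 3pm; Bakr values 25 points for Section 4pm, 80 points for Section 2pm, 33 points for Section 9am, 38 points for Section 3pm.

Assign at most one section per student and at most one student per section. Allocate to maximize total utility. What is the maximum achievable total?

This is the linear assignment problem.
Optimal: Rivera→Section 4pm (60 points), Varga→Section 2pm (79 points), Ivanova→Section 3pm (88 points), Bakr→Section 9am (33 points) — total 60+79+88+33 = 260 points.
Column-greedy (each section in turn goes to its best remaining student) gives 253 points, worse by 7.

Max total: 260 points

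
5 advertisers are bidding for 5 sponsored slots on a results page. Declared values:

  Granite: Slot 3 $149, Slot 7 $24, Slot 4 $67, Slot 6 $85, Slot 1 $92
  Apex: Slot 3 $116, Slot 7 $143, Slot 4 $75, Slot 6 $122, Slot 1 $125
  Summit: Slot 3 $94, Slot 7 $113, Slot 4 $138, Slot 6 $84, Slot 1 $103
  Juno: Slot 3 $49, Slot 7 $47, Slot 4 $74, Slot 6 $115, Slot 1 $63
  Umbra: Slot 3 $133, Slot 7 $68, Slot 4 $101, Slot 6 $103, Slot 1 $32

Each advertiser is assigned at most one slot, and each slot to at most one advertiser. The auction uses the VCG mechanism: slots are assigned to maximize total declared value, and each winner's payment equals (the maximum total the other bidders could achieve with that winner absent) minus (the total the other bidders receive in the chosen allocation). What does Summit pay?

Efficient allocation: Granite→Slot 1 ($92), Apex→Slot 7 ($143), Summit→Slot 4 ($138), Juno→Slot 6 ($115), Umbra→Slot 3 ($133); total welfare W = $621.
Summit receives Slot 4 at value $138, so the others get W − 138 = $483.
Without Summit: best allocation of the remaining 4 bidders over all 5 slots is Granite→Slot 3 ($149), Apex→Slot 7 ($143), Juno→Slot 6 ($115), Umbra→Slot 4 ($101), total $508.
VCG payment = (others' best without Summit) − (others' welfare with Summit) = 508 − 483 = $25.

Summit pays $25.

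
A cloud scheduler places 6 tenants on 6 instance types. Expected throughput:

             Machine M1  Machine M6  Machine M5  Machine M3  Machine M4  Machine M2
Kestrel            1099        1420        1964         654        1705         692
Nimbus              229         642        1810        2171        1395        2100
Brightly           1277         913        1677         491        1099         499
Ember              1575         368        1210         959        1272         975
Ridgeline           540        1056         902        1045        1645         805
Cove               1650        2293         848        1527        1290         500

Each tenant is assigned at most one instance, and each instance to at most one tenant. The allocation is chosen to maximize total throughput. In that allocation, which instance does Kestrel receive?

Optimal: Kestrel→Machine M4 (1705 ops/s), Nimbus→Machine M2 (2100 ops/s), Brightly→Machine M5 (1677 ops/s), Ember→Machine M1 (1575 ops/s), Ridgeline→Machine M3 (1045 ops/s), Cove→Machine M6 (2293 ops/s) — total 1705+2100+1677+1575+1045+2293 = 10395 ops/s.
Row-greedy (each tenant in turn takes its best remaining instance) gives 8240 ops/s, worse by 2155.
Next-best assignment: Kestrel→Machine M5, Nimbus→Machine M3, Brightly→Machine M1, Ember→Machine M2, Ridgeline→Machine M4, Cove→Machine M6 = 10325 ops/s.
Kestrel's own top instance is Machine M5 (1964 ops/s), but forcing Kestrel→Machine M5 and reassigning the rest optimally gives only 10325 ops/s — worse by 70.

Kestrel receives Machine M4.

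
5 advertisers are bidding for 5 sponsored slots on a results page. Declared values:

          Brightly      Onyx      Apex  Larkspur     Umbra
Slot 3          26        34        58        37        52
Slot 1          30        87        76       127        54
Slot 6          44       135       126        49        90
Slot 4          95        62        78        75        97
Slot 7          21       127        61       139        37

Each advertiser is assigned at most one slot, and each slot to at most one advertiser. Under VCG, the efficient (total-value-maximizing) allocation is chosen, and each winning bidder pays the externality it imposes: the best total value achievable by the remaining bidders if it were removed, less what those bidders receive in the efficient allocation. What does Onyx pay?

Efficient allocation: Brightly→Slot 4 ($95), Onyx→Slot 7 ($127), Apex→Slot 6 ($126), Larkspur→Slot 1 ($127), Umbra→Slot 3 ($52); total welfare W = $527.
Onyx receives Slot 7 at value $127, so the others get W − 127 = $400.
Without Onyx: best allocation of the remaining 4 bidders over all 5 slots is Brightly→Slot 4 ($95), Apex→Slot 6 ($126), Larkspur→Slot 7 ($139), Umbra→Slot 1 ($54), total $414.
VCG payment = (others' best without Onyx) − (others' welfare with Onyx) = 414 − 400 = $14.

Onyx pays $14.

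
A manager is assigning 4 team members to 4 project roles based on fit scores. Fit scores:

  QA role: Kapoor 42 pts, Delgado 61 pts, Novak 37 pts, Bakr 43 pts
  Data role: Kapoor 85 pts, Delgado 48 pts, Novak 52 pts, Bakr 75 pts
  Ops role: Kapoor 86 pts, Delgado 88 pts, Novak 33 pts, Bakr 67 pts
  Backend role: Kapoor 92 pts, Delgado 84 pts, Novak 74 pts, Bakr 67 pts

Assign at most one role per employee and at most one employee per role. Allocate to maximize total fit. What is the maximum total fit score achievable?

Max total: 296 pts

This is the linear assignment problem.
Optimal: Kapoor→Ops role (86 pts), Delgado→QA role (61 pts), Novak→Backend role (74 pts), Bakr→Data role (75 pts) — total 86+61+74+75 = 296 pts.
Column-greedy (each role in turn goes to its best remaining employee) gives 287 pts, worse by 9.
Next-best assignment: Kapoor→Backend role, Delgado→Ops role, Novak→QA role, Bakr→Data role = 292 pts.
No other one-to-one assignment exceeds 296 pts.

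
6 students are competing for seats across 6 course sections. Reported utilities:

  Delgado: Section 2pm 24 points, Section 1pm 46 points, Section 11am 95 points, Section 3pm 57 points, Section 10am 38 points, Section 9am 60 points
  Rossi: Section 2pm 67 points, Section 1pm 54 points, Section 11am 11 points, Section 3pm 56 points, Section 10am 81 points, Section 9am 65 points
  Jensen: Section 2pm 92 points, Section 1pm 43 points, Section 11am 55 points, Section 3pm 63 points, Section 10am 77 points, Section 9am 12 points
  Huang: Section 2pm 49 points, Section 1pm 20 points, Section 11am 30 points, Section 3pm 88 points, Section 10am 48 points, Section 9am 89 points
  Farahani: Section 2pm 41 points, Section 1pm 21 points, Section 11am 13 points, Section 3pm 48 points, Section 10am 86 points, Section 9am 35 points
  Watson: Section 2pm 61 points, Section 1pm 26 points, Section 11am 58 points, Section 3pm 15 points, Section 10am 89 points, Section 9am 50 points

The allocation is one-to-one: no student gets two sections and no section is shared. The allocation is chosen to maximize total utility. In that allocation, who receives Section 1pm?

Optimal: Delgado→Section 11am (95 points), Rossi→Section 1pm (54 points), Jensen→Section 2pm (92 points), Huang→Section 9am (89 points), Farahani→Section 3pm (48 points), Watson→Section 10am (89 points) — total 95+54+92+89+48+89 = 467 points.
Max-entry greedy (repeatedly take the single best remaining cell) gives 442 points, worse by 25.
Next-best assignment: Delgado→Section 11am, Rossi→Section 1pm, Jensen→Section 2pm, Huang→Section 3pm, Farahani→Section 10am, Watson→Section 9am = 465 points.
Swapping Huang↔Jensen (Huang→Section 2pm 49 points, Jensen→Section 9am 12 points) loses 120.
Rossi's own top section is Section 10am (81 points), but forcing Rossi→Section 10am and reassigning the rest optimally gives only 431 points — worse by 36.

Rossi receives Section 1pm.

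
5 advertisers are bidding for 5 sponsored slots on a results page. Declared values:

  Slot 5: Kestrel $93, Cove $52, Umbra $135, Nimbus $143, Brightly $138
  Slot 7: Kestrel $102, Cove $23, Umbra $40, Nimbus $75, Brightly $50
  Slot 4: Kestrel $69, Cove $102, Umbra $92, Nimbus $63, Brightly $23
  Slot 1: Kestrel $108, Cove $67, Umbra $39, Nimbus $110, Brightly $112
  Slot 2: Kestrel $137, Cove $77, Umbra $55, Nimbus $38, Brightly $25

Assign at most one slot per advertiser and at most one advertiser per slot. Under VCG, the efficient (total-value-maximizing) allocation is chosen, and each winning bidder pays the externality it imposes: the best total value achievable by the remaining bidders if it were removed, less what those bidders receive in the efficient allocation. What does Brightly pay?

Brightly pays $35.

Efficient allocation: Kestrel→Slot 2 ($137), Cove→Slot 4 ($102), Umbra→Slot 5 ($135), Nimbus→Slot 7 ($75), Brightly→Slot 1 ($112); total welfare W = $561.
Brightly receives Slot 1 at value $112, so the others get W − 112 = $449.
Without Brightly: best allocation of the remaining 4 bidders over all 5 slots is Kestrel→Slot 2 ($137), Cove→Slot 4 ($102), Umbra→Slot 5 ($135), Nimbus→Slot 1 ($110), total $484.
VCG payment = (others' best without Brightly) − (others' welfare with Brightly) = 484 − 449 = $35.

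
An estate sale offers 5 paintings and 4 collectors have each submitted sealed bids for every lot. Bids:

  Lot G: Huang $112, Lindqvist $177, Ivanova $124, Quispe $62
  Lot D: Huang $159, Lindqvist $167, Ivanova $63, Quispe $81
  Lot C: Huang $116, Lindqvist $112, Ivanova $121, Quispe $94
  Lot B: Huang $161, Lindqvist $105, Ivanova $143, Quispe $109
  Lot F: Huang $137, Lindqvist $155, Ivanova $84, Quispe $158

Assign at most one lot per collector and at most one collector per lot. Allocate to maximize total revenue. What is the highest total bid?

Optimal: Huang→Lot D ($159), Lindqvist→Lot G ($177), Ivanova→Lot B ($143), Quispe→Lot F ($158) — total 159+177+143+158 = $637.
Row-greedy (each collector in turn takes its best remaining lot) gives $617, worse by 20.
Next-best assignment: Huang→Lot B, Lindqvist→Lot G, Ivanova→Lot C, Quispe→Lot F = $617.

Max total: $637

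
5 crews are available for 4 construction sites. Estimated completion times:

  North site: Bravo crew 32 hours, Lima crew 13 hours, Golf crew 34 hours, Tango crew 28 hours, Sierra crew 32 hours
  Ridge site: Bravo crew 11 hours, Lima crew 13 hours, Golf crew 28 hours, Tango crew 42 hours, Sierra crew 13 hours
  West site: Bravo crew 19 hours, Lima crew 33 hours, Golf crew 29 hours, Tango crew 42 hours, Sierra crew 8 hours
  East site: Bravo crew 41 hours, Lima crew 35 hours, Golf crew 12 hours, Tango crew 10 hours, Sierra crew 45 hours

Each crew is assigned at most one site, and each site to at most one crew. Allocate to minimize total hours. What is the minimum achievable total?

Treat this as an assignment problem: match each crew to one site.
Optimal: Lima crew→North site (13 hours), Bravo crew→Ridge site (11 hours), Sierra crew→West site (8 hours), Tango crew→East site (10 hours) — total 13+11+8+10 = 42 hours.
Row-greedy (each crew in turn takes its cheapest remaining site) gives 78 hours, worse by 36.
Next-best assignment: Lima crew→North site, Bravo crew→Ridge site, Sierra crew→West site, Golf crew→East site = 44 hours.
Swapping Lima crew↔Bravo crew (Lima crew→Ridge site 13 hours, Bravo crew→North site 32 hours) adds 21.

Minimum total: 42 hours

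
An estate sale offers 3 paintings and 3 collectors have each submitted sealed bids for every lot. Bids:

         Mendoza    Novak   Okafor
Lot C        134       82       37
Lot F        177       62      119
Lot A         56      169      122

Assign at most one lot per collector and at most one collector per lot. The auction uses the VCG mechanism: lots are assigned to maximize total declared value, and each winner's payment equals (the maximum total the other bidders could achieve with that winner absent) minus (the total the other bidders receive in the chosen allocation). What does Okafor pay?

Okafor pays $43.

Efficient allocation: Mendoza→Lot C ($134), Novak→Lot A ($169), Okafor→Lot F ($119); total welfare W = $422.
Okafor receives Lot F at value $119, so the others get W − 119 = $303.
Without Okafor: best allocation of the remaining 2 bidders over all 3 lots is Mendoza→Lot F ($177), Novak→Lot A ($169), total $346.
VCG payment = (others' best without Okafor) − (others' welfare with Okafor) = 346 − 303 = $43.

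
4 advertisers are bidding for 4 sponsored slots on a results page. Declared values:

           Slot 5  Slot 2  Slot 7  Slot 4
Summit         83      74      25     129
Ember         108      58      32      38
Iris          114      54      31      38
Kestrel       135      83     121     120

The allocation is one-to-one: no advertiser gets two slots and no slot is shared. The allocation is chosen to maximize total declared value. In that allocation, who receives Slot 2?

This is a one-to-one assignment (maximum-weight bipartite matching).
Optimal: Summit→Slot 4 ($129), Ember→Slot 2 ($58), Iris→Slot 5 ($114), Kestrel→Slot 7 ($121) — total 129+58+114+121 = $422.
Row-greedy (each advertiser in turn takes its best remaining slot) gives $412, worse by 10.
Every other assignment is strictly worse.
Ember's own top slot is Slot 5 ($108), but forcing Ember→Slot 5 and reassigning the rest optimally gives only $412 — worse by 10.

Ember receives Slot 2.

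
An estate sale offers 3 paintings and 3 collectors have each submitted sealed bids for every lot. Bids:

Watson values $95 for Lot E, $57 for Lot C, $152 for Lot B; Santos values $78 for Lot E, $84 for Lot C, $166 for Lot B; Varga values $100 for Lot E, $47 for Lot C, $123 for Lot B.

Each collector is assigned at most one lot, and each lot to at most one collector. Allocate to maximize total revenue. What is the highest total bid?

Optimal: Watson→Lot B ($152), Santos→Lot C ($84), Varga→Lot E ($100) — total 152+84+100 = $336.
Max-entry greedy (repeatedly take the single best remaining cell) gives $323, worse by 13.
Next-best assignment: Watson→Lot C, Santos→Lot B, Varga→Lot E = $323.
Swapping Varga↔Santos (Varga→Lot C $47, Santos→Lot E $78) loses 59.
Every other assignment is strictly worse.

Maximum total: $336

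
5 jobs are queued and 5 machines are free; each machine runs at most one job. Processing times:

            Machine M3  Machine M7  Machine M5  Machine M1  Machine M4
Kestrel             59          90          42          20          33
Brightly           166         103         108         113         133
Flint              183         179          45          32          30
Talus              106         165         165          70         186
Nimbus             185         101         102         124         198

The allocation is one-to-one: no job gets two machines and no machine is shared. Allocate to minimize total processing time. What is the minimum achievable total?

Min total: 361 min

Optimal: Kestrel→Machine M1 (20 min), Brightly→Machine M7 (103 min), Flint→Machine M4 (30 min), Talus→Machine M3 (106 min), Nimbus→Machine M5 (102 min) — total 20+103+30+106+102 = 361 min.
Column-greedy (each machine in turn goes to its cheapest remaining job) gives 408 min, worse by 47.
Every other assignment is strictly worse.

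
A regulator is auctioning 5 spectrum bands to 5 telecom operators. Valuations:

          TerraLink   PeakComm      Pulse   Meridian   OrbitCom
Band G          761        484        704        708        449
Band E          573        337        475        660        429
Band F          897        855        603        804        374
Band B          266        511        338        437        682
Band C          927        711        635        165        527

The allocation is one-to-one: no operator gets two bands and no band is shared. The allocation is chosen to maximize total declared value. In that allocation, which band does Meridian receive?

Optimal: TerraLink→Band C ($927M), PeakComm→Band F ($855M), Pulse→Band G ($704M), Meridian→Band E ($660M), OrbitCom→Band B ($682M) — total 927+855+704+660+682 = $3828M.
Max-entry greedy (repeatedly take the single best remaining cell) gives $3647M, worse by 181.
Next-best assignment: TerraLink→Band F, PeakComm→Band C, Pulse→Band G, Meridian→Band E, OrbitCom→Band B = $3654M.
Every other assignment is strictly worse.
Meridian's own top band is Band F ($804M), but forcing Meridian→Band F and reassigning the rest optimally gives only $3474M — worse by 354.

Meridian receives Band E.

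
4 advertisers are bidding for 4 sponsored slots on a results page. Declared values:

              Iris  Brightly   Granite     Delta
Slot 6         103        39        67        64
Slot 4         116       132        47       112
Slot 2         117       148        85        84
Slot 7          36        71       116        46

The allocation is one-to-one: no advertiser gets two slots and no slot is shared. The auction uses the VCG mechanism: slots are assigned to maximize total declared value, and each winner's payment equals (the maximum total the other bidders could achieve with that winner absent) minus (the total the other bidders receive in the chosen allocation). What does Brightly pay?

Brightly pays $14.

Efficient allocation: Iris→Slot 6 ($103), Brightly→Slot 2 ($148), Granite→Slot 7 ($116), Delta→Slot 4 ($112); total welfare W = $479.
Brightly receives Slot 2 at value $148, so the others get W − 148 = $331.
Without Brightly: best allocation of the remaining 3 bidders over all 4 slots is Iris→Slot 2 ($117), Granite→Slot 7 ($116), Delta→Slot 4 ($112), total $345.
VCG payment = (others' best without Brightly) − (others' welfare with Brightly) = 345 − 331 = $14.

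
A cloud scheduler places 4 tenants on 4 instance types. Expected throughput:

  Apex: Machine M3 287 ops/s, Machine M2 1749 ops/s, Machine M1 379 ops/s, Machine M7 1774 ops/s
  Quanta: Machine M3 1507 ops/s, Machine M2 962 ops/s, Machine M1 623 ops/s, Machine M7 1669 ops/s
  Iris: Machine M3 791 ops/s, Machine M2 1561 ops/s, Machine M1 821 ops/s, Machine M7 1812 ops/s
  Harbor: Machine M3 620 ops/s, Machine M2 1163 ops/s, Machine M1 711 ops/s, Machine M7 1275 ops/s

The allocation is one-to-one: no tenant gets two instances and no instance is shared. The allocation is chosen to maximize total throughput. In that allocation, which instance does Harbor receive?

Optimal: Apex→Machine M2 (1749 ops/s), Quanta→Machine M3 (1507 ops/s), Iris→Machine M7 (1812 ops/s), Harbor→Machine M1 (711 ops/s) — total 1749+1507+1812+711 = 5779 ops/s.
Harbor's own top instance is Machine M7 (1275 ops/s), but forcing Harbor→Machine M7 and reassigning the rest optimally gives only 5352 ops/s — worse by 427.

Harbor receives Machine M1.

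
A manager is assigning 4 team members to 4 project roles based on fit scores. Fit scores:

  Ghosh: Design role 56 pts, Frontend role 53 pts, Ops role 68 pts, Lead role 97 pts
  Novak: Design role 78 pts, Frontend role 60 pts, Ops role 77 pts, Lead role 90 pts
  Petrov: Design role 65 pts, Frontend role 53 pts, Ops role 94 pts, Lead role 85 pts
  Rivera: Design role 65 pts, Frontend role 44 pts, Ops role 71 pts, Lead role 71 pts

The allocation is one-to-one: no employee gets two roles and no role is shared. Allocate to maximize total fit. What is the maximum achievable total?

Optimal: Ghosh→Lead role (97 pts), Novak→Frontend role (60 pts), Petrov→Ops role (94 pts), Rivera→Design role (65 pts) — total 97+60+94+65 = 316 pts.
No other one-to-one assignment exceeds 316 pts.

Maximum total: 316 pts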